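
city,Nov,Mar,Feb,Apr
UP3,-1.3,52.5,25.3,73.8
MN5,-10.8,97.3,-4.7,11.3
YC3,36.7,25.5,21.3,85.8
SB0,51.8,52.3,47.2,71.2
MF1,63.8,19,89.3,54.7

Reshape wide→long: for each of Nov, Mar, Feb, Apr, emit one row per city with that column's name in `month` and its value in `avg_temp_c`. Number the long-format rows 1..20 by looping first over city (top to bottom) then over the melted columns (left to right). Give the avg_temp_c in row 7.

-4.7

20 rows total (5 × 4). Row 7: index ⌊(7-1)/4⌋ = 1 into city → MN5; (7-1) mod 4 = 2 into the melted columns → Feb.
So row 7 is (MN5, Feb, -4.7); avg_temp_c = -4.7.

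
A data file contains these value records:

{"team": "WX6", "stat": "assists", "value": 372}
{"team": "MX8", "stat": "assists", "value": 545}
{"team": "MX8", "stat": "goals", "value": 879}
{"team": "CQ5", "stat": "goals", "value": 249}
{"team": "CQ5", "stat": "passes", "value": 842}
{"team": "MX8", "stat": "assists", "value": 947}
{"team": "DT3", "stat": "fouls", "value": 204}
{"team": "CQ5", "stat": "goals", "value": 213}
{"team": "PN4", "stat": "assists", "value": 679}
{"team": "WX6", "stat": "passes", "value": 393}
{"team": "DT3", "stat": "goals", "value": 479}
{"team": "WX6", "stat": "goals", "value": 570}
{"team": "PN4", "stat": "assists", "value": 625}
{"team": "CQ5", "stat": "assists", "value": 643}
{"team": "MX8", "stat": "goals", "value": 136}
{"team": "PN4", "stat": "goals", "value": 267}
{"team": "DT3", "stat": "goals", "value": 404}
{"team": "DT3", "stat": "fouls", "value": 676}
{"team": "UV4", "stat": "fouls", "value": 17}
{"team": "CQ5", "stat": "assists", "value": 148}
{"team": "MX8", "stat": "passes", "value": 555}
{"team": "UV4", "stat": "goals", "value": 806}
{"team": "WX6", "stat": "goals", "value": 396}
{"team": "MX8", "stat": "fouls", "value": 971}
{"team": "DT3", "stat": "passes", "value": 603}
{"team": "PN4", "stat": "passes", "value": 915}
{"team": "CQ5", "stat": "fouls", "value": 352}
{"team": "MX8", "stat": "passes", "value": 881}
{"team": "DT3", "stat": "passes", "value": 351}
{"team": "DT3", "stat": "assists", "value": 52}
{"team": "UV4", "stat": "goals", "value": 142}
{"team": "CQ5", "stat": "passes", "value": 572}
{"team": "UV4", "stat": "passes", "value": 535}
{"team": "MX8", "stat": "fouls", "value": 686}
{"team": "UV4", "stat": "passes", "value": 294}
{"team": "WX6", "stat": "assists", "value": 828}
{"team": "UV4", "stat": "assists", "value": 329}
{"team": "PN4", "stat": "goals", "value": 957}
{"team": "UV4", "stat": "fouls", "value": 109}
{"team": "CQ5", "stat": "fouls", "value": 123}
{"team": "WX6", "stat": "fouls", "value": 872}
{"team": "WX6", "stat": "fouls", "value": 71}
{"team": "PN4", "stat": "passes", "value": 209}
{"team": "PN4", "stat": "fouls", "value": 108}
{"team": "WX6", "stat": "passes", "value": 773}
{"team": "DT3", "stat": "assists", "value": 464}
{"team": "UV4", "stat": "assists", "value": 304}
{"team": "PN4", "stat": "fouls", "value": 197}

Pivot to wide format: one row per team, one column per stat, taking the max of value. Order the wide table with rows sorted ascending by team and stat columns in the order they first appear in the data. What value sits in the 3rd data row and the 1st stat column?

With rows sorted ascending by team, row 3 is team=MX8. stat columns in first-appearance order: assists, goals, passes, fouls; column 1 is assists.
Long rows with team=MX8, stat=assists: max(545, 947) = 947.

947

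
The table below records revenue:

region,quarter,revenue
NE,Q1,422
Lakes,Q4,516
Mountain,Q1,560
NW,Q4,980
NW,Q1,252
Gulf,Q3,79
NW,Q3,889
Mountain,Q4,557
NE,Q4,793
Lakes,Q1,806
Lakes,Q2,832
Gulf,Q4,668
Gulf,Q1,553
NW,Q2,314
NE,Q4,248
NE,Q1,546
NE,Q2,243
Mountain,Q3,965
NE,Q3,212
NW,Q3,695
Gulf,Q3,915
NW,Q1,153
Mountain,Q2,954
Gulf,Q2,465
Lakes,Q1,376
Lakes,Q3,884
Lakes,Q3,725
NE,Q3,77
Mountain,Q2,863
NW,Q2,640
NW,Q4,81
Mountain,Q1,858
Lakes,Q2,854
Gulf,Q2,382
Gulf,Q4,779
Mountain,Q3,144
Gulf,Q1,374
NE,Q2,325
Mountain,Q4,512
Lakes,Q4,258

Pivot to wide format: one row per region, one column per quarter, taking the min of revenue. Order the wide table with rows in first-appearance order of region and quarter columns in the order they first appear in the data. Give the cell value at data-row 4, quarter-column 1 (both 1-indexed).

153

With rows in first-appearance order of region, row 4 is region=NW. quarter columns in first-appearance order: Q1, Q4, Q3, Q2; column 1 is Q1.
Long rows with region=NW, quarter=Q1: min(252, 153) = 153.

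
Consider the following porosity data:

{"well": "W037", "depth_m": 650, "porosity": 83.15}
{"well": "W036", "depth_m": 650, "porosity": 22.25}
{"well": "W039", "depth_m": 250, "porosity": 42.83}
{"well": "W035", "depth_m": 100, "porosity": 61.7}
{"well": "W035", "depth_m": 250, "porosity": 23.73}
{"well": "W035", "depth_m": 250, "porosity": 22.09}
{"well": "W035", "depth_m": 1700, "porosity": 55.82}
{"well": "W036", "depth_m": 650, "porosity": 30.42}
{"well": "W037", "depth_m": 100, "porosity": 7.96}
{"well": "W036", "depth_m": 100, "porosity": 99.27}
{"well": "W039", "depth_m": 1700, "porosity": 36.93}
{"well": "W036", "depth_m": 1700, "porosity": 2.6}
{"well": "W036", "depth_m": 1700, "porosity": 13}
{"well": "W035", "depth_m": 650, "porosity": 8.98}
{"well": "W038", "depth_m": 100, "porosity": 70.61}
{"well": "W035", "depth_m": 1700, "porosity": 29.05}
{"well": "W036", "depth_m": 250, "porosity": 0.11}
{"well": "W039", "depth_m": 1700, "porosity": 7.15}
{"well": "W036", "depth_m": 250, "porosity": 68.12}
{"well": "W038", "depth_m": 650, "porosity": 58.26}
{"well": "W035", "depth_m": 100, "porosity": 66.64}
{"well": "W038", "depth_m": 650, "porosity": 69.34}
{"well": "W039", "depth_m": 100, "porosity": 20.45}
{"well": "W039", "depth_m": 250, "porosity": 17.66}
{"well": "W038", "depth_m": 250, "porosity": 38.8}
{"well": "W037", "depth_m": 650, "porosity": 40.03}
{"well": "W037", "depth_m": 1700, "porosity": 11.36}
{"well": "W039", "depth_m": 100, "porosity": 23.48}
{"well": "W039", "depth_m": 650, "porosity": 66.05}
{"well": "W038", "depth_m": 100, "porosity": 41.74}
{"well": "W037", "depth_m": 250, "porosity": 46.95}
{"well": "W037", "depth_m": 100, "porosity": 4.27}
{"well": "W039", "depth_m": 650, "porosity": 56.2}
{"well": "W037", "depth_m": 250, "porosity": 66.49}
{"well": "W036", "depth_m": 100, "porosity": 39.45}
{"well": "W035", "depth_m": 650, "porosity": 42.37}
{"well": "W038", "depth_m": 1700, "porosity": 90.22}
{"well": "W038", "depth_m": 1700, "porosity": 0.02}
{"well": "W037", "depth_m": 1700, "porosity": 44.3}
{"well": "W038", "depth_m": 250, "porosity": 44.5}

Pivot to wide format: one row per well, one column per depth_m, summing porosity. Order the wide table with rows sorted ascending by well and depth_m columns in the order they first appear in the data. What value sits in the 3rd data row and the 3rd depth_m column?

12.23

With rows sorted ascending by well, row 3 is well=W037. depth_m columns in first-appearance order: 650, 250, 100, 1700; column 3 is 100.
Long rows with well=W037, depth_m=100: 7.96 + 4.27 = 12.23.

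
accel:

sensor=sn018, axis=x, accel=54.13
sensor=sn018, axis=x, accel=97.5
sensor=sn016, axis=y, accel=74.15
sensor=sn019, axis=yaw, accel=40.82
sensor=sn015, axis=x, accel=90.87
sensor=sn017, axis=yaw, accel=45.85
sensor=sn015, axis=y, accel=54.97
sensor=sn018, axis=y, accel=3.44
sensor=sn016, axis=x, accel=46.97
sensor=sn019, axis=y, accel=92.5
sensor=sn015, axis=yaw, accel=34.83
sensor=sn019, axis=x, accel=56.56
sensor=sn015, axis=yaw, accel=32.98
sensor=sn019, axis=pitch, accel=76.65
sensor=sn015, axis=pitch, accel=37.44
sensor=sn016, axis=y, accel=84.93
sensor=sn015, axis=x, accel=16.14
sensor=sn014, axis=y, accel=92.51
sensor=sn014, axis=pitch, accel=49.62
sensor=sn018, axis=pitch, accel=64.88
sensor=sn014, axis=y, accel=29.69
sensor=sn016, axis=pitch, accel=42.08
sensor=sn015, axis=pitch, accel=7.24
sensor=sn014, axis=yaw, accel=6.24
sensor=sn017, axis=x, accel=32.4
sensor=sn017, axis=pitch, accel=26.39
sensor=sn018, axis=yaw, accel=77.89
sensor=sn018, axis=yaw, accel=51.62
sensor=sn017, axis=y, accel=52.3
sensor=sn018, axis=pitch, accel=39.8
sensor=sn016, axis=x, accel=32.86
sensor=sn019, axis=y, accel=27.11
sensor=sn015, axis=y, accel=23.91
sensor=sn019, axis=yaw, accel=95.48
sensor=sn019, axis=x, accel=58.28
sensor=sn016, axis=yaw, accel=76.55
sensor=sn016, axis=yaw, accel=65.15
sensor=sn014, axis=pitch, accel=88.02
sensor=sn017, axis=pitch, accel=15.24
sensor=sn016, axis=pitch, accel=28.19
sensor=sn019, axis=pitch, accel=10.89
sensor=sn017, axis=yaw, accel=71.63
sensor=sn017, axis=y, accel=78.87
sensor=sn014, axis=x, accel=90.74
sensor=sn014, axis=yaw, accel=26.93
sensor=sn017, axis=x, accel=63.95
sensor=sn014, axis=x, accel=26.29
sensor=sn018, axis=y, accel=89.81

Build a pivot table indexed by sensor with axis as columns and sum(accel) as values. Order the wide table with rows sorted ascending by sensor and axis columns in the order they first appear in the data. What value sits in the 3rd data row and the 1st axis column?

With rows sorted ascending by sensor, row 3 is sensor=sn016. axis columns in first-appearance order: x, y, yaw, pitch; column 1 is x.
Long rows with sensor=sn016, axis=x: 46.97 + 32.86 = 79.83.

79.83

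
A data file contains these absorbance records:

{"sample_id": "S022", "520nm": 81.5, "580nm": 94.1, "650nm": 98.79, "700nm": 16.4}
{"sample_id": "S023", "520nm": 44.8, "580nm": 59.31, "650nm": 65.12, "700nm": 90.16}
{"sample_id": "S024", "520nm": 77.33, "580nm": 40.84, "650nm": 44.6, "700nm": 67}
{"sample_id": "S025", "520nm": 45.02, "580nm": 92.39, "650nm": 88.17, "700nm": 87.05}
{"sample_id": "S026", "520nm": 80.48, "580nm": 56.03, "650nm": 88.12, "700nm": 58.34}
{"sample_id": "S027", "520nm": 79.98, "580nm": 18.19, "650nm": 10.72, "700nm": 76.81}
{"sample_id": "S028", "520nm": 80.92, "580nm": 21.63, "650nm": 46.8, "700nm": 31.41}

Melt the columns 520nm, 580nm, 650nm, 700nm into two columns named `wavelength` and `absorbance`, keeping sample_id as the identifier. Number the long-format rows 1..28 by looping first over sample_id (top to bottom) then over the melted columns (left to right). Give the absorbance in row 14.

28 rows total (7 × 4). Row 14: index ⌊(14-1)/4⌋ = 3 into sample_id → S025; (14-1) mod 4 = 1 into the melted columns → 580nm.
So row 14 is (S025, 580nm, 92.39); absorbance = 92.39.

92.39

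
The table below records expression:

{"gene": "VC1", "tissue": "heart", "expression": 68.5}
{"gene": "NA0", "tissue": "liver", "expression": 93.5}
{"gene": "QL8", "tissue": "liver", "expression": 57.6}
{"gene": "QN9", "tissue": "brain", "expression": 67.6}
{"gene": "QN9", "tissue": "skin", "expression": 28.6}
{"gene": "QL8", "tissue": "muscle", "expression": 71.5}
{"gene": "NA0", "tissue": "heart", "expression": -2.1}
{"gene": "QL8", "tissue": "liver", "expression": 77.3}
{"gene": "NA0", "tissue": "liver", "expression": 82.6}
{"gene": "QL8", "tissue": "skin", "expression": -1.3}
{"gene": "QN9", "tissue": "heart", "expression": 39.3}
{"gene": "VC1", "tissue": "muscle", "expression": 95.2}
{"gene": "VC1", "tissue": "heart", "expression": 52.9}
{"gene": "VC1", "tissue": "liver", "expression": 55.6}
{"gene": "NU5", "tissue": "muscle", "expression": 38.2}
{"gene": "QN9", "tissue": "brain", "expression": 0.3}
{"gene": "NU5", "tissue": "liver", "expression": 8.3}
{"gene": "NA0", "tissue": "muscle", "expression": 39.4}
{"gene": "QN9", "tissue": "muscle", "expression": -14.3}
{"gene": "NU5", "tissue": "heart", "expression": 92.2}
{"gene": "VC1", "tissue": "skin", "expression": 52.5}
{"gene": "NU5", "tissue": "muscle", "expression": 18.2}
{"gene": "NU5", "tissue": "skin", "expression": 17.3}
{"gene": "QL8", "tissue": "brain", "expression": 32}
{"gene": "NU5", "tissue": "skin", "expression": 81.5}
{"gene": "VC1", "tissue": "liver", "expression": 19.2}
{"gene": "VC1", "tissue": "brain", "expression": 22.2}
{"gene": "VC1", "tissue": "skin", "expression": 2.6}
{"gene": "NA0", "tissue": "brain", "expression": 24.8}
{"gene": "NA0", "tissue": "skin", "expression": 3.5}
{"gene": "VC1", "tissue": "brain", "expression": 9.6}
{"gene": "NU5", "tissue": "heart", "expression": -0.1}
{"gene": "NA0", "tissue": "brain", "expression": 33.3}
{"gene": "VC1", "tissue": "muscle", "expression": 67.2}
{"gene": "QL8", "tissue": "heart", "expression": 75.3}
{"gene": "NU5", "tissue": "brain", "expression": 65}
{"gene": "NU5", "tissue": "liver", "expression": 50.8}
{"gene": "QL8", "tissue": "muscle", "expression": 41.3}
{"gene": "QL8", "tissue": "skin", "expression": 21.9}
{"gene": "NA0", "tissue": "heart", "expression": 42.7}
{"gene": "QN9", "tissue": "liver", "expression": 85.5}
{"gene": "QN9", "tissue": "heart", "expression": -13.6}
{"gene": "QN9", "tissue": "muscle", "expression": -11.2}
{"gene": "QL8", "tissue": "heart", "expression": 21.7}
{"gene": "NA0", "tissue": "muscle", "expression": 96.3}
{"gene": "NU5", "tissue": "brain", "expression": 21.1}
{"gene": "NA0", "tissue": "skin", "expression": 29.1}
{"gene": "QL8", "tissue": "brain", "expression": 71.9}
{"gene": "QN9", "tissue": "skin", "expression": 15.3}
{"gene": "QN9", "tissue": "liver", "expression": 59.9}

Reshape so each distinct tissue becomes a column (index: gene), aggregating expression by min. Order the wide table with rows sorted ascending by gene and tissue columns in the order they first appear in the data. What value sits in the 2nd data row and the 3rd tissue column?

With rows sorted ascending by gene, row 2 is gene=NU5. tissue columns in first-appearance order: heart, liver, brain, skin, muscle; column 3 is brain.
Long rows with gene=NU5, tissue=brain: min(65, 21.1) = 21.1.

21.1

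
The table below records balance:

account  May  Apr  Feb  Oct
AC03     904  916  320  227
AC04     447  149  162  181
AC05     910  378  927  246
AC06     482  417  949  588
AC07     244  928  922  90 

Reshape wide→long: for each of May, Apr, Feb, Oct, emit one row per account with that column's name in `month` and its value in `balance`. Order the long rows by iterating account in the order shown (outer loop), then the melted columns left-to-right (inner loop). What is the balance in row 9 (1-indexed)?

910

20 rows total (5 × 4). Row 9: index ⌊(9-1)/4⌋ = 2 into account → AC05; (9-1) mod 4 = 0 into the melted columns → May.
So row 9 is (AC05, May, 910); balance = 910.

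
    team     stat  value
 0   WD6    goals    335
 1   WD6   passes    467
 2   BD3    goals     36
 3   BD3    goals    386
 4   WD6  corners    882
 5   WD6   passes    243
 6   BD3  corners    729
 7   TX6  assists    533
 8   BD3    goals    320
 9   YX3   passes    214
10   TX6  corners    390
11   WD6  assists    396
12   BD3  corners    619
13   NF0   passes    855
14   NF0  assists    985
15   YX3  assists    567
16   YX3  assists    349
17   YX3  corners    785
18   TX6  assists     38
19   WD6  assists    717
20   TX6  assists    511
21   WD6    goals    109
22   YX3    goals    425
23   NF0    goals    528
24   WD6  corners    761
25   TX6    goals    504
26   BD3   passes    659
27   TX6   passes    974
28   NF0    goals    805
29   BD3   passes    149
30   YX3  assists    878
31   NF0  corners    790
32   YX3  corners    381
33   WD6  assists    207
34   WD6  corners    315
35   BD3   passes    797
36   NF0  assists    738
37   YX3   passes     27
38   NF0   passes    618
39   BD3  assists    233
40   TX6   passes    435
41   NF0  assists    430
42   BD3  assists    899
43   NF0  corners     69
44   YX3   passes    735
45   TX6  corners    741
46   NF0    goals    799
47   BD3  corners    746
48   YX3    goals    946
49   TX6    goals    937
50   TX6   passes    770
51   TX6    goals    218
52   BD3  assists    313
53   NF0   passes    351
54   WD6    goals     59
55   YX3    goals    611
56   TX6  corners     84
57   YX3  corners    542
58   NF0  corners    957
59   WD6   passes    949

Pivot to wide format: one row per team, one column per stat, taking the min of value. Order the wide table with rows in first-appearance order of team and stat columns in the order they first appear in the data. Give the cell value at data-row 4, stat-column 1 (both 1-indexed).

425

With rows in first-appearance order of team, row 4 is team=YX3. stat columns in first-appearance order: goals, passes, corners, assists; column 1 is goals.
Long rows with team=YX3, stat=goals: min(425, 946, 611) = 425.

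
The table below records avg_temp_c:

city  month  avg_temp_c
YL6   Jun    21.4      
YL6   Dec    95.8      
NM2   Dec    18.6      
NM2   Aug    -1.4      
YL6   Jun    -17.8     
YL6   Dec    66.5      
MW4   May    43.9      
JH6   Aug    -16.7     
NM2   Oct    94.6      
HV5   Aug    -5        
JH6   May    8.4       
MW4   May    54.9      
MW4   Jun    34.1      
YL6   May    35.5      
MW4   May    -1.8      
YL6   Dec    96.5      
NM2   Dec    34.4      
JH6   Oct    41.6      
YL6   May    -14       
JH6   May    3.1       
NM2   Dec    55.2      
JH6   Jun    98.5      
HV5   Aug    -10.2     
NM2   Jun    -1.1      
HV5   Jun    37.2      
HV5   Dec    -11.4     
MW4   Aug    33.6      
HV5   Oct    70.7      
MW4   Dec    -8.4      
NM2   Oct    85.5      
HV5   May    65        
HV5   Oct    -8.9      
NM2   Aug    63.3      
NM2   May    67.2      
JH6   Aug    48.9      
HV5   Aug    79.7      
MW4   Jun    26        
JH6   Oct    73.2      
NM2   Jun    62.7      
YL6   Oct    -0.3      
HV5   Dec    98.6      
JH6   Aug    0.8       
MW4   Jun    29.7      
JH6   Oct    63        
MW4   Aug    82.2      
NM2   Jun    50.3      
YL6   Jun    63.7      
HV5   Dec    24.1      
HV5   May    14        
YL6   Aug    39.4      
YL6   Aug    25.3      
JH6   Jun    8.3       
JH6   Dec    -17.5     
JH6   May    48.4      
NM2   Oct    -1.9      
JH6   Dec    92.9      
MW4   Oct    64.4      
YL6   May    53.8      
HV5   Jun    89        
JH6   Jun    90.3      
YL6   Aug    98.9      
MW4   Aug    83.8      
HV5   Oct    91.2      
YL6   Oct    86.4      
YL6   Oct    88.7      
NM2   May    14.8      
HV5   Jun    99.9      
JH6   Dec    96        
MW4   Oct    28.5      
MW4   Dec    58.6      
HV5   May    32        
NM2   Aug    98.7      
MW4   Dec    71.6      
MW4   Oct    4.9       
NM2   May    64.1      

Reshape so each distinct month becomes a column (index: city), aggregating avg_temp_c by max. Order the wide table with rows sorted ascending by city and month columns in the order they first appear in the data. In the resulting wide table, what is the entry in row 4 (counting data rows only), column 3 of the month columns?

98.7

With rows sorted ascending by city, row 4 is city=NM2. month columns in first-appearance order: Jun, Dec, Aug, May, Oct; column 3 is Aug.
Long rows with city=NM2, month=Aug: max(-1.4, 63.3, 98.7) = 98.7.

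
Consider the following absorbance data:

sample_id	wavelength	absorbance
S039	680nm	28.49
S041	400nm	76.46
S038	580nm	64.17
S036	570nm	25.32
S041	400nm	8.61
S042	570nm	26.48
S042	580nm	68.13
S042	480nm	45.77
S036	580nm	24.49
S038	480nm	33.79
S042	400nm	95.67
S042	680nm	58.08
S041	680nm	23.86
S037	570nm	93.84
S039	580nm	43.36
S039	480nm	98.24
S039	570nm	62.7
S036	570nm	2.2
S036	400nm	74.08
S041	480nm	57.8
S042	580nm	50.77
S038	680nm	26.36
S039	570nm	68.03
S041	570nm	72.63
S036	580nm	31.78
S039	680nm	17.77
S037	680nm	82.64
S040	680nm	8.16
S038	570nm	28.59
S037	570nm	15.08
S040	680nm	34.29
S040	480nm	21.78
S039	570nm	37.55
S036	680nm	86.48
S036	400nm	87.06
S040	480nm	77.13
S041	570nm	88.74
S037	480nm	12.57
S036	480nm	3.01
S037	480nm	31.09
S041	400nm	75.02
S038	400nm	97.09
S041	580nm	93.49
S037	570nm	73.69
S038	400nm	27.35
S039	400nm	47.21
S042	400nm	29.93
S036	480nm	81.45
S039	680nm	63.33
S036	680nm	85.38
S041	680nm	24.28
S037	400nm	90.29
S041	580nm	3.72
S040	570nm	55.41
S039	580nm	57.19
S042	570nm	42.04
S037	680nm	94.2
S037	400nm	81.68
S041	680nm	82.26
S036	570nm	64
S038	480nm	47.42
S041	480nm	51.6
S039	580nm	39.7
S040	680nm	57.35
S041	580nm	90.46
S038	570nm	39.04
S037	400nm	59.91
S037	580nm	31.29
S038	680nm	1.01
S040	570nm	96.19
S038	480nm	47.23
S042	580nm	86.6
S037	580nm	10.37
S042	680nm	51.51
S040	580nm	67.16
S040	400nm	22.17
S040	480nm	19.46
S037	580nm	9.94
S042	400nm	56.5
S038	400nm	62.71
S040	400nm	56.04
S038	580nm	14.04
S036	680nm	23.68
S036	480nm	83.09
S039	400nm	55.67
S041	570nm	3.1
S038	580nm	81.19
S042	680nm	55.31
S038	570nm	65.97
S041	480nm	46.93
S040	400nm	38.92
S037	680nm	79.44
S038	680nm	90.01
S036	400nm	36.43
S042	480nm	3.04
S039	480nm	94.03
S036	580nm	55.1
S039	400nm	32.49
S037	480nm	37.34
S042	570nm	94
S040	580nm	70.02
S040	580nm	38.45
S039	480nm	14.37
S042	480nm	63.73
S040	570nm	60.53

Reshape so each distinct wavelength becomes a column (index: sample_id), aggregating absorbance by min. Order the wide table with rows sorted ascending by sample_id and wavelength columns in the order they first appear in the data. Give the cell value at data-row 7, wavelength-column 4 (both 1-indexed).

With rows sorted ascending by sample_id, row 7 is sample_id=S042. wavelength columns in first-appearance order: 680nm, 400nm, 580nm, 570nm, 480nm; column 4 is 570nm.
Long rows with sample_id=S042, wavelength=570nm: min(26.48, 42.04, 94) = 26.48.

26.48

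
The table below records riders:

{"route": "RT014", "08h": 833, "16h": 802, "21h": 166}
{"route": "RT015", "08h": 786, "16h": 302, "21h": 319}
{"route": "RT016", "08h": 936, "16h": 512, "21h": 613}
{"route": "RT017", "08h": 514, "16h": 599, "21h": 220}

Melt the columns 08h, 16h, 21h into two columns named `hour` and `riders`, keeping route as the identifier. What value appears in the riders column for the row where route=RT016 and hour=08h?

Unpivoting turns each (route, wide-column) pair into one long row.
The wide cell at row RT016, column 08h holds 936, so the long row (RT016, 08h) has riders=936.

936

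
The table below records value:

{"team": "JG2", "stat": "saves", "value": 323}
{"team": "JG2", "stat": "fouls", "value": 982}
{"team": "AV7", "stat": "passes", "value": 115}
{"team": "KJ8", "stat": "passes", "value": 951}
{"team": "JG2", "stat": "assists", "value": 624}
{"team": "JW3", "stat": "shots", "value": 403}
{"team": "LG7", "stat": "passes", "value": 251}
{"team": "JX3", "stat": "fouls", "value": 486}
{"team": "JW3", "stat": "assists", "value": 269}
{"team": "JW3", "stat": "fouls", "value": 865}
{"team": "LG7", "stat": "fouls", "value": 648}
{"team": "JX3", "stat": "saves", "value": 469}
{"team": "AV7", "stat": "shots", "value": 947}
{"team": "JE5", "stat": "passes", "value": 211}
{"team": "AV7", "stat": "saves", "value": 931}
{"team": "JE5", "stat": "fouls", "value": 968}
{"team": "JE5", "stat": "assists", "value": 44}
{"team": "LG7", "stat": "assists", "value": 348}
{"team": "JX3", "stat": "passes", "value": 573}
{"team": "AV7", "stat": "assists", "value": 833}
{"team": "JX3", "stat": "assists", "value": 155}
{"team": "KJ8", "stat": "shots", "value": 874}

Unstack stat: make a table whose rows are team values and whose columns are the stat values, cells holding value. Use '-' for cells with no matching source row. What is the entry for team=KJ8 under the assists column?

-

No long-format row has team=KJ8 and stat=assists, so the cell is -.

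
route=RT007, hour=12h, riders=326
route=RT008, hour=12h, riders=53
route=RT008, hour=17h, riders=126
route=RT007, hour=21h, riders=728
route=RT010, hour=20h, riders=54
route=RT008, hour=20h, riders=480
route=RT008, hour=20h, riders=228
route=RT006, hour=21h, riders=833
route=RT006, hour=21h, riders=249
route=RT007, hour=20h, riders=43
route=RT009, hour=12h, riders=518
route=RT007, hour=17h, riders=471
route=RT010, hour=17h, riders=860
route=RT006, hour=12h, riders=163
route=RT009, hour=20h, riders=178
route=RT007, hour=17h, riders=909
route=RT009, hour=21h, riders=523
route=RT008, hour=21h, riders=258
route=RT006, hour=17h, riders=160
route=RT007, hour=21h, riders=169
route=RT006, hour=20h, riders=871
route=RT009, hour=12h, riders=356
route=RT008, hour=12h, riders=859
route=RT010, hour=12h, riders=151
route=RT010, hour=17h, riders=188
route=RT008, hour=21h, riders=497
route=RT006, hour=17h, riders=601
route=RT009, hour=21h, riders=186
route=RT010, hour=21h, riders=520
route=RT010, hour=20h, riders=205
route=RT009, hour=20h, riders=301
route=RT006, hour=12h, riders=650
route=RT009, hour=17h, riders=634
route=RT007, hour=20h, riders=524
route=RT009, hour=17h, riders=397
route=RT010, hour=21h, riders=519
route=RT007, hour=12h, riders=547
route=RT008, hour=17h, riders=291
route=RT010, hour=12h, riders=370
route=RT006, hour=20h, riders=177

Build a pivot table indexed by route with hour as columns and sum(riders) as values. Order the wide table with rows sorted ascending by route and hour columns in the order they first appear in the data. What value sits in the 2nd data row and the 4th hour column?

With rows sorted ascending by route, row 2 is route=RT007. hour columns in first-appearance order: 12h, 17h, 21h, 20h; column 4 is 20h.
Long rows with route=RT007, hour=20h: 43 + 524 = 567.

567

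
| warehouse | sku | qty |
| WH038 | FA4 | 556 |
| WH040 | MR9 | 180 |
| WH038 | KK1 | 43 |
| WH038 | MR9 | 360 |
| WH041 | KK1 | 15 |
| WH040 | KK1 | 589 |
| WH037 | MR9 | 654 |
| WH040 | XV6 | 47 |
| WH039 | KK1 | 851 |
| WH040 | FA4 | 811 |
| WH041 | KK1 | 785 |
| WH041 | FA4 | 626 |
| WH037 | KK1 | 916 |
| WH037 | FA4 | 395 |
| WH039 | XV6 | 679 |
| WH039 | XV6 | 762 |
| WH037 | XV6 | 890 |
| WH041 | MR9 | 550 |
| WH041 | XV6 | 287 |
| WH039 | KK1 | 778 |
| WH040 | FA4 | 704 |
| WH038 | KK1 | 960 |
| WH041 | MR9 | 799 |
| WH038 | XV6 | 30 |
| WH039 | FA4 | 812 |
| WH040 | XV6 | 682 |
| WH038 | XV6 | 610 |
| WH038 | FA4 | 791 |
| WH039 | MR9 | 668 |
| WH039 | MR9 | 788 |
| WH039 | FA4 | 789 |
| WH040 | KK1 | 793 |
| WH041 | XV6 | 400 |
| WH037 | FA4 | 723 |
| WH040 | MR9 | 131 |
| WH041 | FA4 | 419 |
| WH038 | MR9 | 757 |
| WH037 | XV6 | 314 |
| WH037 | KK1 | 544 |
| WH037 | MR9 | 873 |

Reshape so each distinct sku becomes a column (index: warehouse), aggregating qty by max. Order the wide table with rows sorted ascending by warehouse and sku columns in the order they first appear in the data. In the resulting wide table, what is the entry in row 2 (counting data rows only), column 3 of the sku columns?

With rows sorted ascending by warehouse, row 2 is warehouse=WH038. sku columns in first-appearance order: FA4, MR9, KK1, XV6; column 3 is KK1.
Long rows with warehouse=WH038, sku=KK1: max(43, 960) = 960.

960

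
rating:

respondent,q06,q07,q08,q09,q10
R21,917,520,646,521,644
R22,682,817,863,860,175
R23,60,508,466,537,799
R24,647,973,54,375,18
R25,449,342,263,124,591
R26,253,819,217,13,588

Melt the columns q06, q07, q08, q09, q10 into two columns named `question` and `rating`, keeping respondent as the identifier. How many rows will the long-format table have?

30

6 respondent values × 5 melted columns = 30 rows.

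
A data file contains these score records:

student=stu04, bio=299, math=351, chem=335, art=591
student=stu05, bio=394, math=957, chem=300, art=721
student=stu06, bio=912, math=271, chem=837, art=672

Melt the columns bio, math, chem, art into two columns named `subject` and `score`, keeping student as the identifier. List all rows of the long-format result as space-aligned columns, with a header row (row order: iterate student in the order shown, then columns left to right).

student  subject  score
stu04    bio      299  
stu04    math     351  
stu04    chem     335  
stu04    art      591  
stu05    bio      394  
stu05    math     957  
stu05    chem     300  
stu05    art      721  
stu06    bio      912  
stu06    math     271  
stu06    chem     837  
stu06    art      672  

Each (student, column) pair becomes one row: 3 × 4 = 12 rows.
For example, (stu04, bio) → score=299.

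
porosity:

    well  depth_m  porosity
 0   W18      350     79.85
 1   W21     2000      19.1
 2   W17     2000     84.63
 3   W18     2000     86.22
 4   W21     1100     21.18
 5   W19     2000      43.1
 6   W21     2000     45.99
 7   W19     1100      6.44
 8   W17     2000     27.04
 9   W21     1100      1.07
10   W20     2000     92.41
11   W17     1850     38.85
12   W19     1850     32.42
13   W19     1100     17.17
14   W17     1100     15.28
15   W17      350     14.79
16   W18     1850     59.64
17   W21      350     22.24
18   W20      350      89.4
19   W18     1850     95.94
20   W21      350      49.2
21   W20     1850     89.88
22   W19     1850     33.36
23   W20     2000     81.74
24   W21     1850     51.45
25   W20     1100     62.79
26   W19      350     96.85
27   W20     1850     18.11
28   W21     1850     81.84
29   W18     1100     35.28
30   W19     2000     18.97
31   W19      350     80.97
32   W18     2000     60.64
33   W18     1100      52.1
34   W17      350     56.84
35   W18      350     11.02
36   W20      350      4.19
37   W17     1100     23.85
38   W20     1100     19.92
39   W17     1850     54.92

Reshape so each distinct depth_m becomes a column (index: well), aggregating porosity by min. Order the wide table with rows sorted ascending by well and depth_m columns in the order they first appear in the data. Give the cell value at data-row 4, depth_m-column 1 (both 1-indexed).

With rows sorted ascending by well, row 4 is well=W20. depth_m columns in first-appearance order: 350, 2000, 1100, 1850; column 1 is 350.
Long rows with well=W20, depth_m=350: min(89.4, 4.19) = 4.19.

4.19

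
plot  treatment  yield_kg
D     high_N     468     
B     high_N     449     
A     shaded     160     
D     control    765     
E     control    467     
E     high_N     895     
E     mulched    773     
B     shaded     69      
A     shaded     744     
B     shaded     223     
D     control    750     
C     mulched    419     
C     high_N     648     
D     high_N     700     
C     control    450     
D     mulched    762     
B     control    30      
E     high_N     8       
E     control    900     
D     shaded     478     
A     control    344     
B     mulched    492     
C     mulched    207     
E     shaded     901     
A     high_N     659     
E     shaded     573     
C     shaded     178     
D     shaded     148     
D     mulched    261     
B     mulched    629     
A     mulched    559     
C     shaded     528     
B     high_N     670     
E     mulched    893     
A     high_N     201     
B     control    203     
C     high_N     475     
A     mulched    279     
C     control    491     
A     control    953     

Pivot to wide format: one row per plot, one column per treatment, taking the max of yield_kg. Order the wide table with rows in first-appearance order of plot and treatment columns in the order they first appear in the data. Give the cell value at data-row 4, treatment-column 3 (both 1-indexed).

With rows in first-appearance order of plot, row 4 is plot=E. treatment columns in first-appearance order: high_N, shaded, control, mulched; column 3 is control.
Long rows with plot=E, treatment=control: max(467, 900) = 900.

900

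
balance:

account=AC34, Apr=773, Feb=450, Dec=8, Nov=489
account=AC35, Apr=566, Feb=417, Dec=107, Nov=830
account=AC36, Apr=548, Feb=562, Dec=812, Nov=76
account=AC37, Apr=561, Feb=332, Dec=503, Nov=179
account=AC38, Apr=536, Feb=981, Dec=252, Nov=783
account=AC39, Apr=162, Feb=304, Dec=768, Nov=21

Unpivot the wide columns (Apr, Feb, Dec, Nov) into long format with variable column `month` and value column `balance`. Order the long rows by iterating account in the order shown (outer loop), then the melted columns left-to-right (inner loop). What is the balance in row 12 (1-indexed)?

24 rows total (6 × 4). Row 12: index ⌊(12-1)/4⌋ = 2 into account → AC36; (12-1) mod 4 = 3 into the melted columns → Nov.
So row 12 is (AC36, Nov, 76); balance = 76.

76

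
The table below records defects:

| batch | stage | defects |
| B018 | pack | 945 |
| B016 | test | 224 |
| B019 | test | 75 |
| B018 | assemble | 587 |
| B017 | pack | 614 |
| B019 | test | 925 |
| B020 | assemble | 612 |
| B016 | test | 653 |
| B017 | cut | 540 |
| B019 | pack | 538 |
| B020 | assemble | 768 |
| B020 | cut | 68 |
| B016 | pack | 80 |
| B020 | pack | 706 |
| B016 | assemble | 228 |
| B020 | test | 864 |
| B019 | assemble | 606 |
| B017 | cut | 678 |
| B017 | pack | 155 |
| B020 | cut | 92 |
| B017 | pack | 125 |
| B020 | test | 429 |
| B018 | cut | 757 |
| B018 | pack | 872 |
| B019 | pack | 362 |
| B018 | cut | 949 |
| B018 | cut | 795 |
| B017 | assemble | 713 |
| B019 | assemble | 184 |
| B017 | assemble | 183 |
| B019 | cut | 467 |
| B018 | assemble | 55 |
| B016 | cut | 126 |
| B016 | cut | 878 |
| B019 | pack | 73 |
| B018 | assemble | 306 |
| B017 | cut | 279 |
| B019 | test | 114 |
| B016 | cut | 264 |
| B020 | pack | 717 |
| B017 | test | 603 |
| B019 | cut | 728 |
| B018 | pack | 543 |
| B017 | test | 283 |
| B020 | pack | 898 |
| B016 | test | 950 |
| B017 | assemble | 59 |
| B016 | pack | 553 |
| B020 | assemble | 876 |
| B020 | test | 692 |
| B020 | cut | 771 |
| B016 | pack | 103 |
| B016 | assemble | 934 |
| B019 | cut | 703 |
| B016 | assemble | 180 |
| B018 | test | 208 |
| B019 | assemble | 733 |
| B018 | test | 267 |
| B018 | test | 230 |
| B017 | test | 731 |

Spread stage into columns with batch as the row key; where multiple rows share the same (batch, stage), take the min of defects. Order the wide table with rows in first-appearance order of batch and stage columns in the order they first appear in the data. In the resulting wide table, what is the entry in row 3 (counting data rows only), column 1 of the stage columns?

With rows in first-appearance order of batch, row 3 is batch=B019. stage columns in first-appearance order: pack, test, assemble, cut; column 1 is pack.
Long rows with batch=B019, stage=pack: min(538, 362, 73) = 73.

73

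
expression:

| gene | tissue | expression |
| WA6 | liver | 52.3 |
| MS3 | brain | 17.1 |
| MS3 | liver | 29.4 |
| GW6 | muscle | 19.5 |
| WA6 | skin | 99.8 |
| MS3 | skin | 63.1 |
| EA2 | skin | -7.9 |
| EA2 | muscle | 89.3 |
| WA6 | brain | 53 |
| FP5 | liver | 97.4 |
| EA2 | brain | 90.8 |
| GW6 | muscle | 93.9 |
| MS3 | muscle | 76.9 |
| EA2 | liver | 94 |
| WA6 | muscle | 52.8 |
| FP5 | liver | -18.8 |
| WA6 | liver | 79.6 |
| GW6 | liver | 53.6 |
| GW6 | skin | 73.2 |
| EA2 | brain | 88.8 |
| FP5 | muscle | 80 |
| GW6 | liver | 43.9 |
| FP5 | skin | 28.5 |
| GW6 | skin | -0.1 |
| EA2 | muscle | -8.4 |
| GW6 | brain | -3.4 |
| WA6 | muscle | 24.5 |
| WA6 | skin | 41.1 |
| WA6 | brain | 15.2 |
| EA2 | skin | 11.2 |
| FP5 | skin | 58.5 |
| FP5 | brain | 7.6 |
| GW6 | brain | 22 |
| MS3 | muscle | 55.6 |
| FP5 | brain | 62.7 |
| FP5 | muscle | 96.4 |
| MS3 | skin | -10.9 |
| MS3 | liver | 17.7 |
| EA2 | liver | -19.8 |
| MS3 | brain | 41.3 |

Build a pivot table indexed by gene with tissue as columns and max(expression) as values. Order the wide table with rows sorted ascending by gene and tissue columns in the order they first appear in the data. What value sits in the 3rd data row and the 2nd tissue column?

22

With rows sorted ascending by gene, row 3 is gene=GW6. tissue columns in first-appearance order: liver, brain, muscle, skin; column 2 is brain.
Long rows with gene=GW6, tissue=brain: max(-3.4, 22) = 22.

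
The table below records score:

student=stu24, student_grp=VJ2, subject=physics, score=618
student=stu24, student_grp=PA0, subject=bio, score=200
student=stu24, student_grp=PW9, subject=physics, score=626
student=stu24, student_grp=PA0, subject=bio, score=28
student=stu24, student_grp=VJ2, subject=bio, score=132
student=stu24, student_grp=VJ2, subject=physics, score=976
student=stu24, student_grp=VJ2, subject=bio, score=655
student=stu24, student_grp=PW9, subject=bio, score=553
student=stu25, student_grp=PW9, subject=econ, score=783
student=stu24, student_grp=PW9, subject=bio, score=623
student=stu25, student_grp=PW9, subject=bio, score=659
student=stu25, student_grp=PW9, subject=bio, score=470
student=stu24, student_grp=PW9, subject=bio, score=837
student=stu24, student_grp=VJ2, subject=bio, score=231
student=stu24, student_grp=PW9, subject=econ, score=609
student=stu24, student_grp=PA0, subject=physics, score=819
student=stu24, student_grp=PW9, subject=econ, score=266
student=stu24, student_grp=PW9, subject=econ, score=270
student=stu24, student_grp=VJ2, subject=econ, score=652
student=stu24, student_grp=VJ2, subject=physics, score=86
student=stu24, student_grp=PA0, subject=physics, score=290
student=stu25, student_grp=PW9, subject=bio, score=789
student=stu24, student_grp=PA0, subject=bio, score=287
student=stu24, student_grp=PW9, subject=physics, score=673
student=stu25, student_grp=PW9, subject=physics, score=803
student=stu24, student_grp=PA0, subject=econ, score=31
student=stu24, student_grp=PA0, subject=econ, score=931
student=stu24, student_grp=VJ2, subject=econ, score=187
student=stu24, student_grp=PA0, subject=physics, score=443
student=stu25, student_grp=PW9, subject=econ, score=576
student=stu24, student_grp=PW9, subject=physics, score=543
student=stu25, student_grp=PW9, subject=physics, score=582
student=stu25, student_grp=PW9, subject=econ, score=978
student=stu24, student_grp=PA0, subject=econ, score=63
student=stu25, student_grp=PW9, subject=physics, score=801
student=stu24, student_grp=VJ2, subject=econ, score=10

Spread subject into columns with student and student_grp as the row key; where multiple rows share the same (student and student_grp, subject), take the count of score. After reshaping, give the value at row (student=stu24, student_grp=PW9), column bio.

Rows with student=stu24, student_grp=PW9 and subject=bio: score values are 553, 623, 837.
3 rows match — count = 3.

3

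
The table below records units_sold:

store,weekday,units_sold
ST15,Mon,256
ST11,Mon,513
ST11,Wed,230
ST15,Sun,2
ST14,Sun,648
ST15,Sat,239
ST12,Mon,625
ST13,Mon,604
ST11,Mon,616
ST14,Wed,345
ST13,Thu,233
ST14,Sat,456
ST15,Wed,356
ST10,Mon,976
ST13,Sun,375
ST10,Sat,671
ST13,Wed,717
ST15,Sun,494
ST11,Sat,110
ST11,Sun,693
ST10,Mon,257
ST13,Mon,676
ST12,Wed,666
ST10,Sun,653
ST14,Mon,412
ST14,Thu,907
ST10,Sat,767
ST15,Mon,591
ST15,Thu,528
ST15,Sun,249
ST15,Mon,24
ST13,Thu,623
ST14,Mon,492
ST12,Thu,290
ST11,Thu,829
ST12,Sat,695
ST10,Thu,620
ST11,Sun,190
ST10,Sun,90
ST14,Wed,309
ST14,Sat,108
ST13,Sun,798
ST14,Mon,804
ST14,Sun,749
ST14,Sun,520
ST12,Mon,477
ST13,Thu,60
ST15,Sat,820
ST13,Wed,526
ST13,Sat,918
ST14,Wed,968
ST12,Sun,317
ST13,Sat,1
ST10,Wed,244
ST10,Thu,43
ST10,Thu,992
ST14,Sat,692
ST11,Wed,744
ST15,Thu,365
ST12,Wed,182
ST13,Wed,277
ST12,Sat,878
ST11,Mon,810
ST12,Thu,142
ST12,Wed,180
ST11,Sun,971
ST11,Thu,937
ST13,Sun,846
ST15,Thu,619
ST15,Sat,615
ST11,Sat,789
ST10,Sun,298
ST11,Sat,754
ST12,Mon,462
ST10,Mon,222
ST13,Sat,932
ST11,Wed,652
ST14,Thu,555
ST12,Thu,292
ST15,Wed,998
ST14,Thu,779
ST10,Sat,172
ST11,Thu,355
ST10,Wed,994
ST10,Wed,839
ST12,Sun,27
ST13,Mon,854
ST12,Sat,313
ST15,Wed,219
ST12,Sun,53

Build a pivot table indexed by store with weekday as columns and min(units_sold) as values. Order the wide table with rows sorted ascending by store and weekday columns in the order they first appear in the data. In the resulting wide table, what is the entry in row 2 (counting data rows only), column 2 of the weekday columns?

230

With rows sorted ascending by store, row 2 is store=ST11. weekday columns in first-appearance order: Mon, Wed, Sun, Sat, Thu; column 2 is Wed.
Long rows with store=ST11, weekday=Wed: min(230, 744, 652) = 230.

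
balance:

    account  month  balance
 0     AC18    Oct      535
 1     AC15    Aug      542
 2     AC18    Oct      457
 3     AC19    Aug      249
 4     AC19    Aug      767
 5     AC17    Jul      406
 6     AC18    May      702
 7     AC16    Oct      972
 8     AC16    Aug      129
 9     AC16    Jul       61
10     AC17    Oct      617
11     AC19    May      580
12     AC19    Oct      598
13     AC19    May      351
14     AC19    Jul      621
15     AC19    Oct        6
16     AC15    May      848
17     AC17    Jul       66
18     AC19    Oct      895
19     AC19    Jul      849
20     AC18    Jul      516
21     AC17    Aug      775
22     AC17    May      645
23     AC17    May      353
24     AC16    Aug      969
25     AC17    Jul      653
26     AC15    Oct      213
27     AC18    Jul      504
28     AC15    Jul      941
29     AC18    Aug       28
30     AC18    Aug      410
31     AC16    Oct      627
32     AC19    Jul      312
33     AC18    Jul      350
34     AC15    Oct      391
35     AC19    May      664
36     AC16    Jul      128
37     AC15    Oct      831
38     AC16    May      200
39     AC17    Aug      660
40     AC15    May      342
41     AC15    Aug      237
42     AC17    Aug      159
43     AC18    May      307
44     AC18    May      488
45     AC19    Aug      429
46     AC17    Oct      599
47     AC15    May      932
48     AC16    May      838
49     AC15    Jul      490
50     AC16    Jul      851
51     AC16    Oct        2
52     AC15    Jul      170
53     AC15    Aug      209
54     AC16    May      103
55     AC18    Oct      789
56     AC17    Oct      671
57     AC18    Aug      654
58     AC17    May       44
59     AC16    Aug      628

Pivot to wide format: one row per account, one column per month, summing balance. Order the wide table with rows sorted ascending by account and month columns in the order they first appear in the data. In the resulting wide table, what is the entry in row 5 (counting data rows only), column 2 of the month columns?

1445

With rows sorted ascending by account, row 5 is account=AC19. month columns in first-appearance order: Oct, Aug, Jul, May; column 2 is Aug.
Long rows with account=AC19, month=Aug: 249 + 767 + 429 = 1445.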